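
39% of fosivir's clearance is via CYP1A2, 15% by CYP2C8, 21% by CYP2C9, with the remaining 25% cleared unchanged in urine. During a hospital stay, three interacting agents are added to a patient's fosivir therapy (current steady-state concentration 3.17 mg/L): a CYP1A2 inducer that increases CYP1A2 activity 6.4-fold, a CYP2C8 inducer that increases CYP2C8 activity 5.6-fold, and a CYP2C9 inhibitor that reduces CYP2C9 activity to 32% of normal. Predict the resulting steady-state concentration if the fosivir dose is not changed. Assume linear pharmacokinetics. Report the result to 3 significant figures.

The CYP1A2 pathway (39% of clearance) rises to 6.4× activity: 0.39 × 6.4 = 2.496.
The CYP2C8 pathway (15% of clearance) is boosted to 5.6× activity: 0.15 × 5.6 = 0.84.
The CYP2C9 pathway (21% of clearance) falls to 0.32× activity: 0.21 × 0.32 = 0.0672.
The remaining 25% of clearance is unaffected.
CL_new/CL_old = 2.496 + 0.84 + 0.0672 + 0.25 = 3.6532.
Steady-state concentration ∝ 1/CL: new value = 3.17 / 3.6532 = 0.868 mg/L.

0.868 mg/L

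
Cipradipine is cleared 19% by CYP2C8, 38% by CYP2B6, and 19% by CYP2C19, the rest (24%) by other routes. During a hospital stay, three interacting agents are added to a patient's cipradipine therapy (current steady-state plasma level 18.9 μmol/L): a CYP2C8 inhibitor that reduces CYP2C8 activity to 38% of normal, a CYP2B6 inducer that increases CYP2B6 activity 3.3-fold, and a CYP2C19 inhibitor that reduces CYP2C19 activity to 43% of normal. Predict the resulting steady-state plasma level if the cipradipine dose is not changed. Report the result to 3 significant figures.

CYP2C8: 0.19 × 0.38 = 0.0722
CYP2B6: 0.38 × 3.3 = 1.254
CYP2C19: 0.19 × 0.43 = 0.0817
Other: 0.24 (unchanged)
Relative clearance = 0.0722 + 1.254 + 0.0817 + 0.24 = 1.6479.
Steady-state plasma level ∝ 1/CL: new value = 18.9 / 1.6479 = 11.5 μmol/L.

11.5 μmol/L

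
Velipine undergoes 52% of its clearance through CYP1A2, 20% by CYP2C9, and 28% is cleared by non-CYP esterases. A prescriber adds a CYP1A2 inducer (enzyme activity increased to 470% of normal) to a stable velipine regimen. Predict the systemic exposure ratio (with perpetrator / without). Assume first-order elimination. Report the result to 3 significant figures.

The CYP1A2 pathway (52% of clearance) is boosted to 4.7× activity: 0.52 × 4.7 = 2.444.
CYP2C9 (20%) and the residual 28% are unaffected.
CL_new/CL_old = 2.444 + 0.2 + 0.28 = 2.924.
Systemic exposure ratio = CL_old/CL_new = 1 / 2.924 = 0.342.

0.342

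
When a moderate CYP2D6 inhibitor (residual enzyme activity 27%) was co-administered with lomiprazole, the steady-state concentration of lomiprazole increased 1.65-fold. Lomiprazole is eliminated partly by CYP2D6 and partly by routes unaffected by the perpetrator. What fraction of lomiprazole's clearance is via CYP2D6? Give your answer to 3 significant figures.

CL'/CL = 1 / 1.65 = 0.6061
0.27·fm + (1 − fm) = 0.6061
fm = (0.6061 − 1) / (0.27 − 1) = 0.540

0.540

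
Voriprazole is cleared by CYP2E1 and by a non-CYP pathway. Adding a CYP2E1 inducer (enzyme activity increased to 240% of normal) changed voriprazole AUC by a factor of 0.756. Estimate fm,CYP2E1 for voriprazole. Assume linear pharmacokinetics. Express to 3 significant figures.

CL'/CL = 1 / 0.756 = 1.323
2.4·fm + (1 − fm) = 1.323
fm = (1.323 − 1) / (2.4 − 1) = 0.231

0.231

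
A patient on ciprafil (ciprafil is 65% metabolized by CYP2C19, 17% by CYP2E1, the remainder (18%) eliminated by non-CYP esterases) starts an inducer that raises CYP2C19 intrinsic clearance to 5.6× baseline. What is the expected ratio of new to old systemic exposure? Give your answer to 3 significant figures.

0.251

CYP2C19: 0.65 × 5.6 = 3.64
CYP2E1: 0.17 (unchanged)
Other: 0.18 (unchanged)
CL_new/CL_old = 3.64 + 0.17 + 0.18 = 3.99.
Since systemic exposure ∝ 1/CL, the ratio is 1 / 3.99 = 0.251.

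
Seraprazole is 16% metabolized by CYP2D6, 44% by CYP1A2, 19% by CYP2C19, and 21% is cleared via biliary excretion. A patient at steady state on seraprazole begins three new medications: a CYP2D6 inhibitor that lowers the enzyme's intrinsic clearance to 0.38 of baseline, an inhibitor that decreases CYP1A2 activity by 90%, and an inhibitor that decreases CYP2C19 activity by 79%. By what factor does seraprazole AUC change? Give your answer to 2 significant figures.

The CYP2D6 pathway (16% of clearance) drops to 0.38× activity: 0.16 × 0.38 = 0.0608.
The CYP1A2 pathway (44% of clearance) drops to 0.1× activity: 0.44 × 0.1 = 0.044.
The CYP2C19 pathway (19% of clearance) is reduced to 0.21× activity: 0.19 × 0.21 = 0.0399.
The remaining 21% of clearance is unaffected.
Relative clearance = 0.0608 + 0.044 + 0.0399 + 0.21 = 0.3547.
Net AUC ratio = 1 / 0.3547 = 2.8.

2.8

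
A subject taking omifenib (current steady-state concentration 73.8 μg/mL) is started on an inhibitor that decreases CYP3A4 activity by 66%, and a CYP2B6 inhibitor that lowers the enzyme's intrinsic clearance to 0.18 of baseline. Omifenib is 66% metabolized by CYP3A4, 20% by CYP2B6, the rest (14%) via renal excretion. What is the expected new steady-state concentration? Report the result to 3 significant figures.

184 μg/mL

CYP3A4: 0.66 × 0.34 = 0.2244
CYP2B6: 0.2 × 0.18 = 0.036
Other: 0.14 (unchanged)
New clearance relative to baseline: 0.2244 + 0.036 + 0.14 = 0.4004.
Steady-state concentration ∝ 1/CL: new value = 73.8 / 0.4004 = 184 μg/mL.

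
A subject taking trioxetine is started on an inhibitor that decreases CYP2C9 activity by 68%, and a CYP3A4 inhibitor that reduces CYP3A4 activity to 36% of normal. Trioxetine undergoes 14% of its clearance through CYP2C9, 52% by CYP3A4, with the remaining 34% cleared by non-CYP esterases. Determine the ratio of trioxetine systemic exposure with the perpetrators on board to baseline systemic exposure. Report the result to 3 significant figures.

CYP2C9: 0.14 × 0.32 = 0.0448
CYP3A4: 0.52 × 0.36 = 0.1872
Other: 0.34 (unchanged)
New clearance relative to baseline: 0.0448 + 0.1872 + 0.34 = 0.572.
Net systemic exposure ratio = 1 / 0.572 = 1.75.

1.75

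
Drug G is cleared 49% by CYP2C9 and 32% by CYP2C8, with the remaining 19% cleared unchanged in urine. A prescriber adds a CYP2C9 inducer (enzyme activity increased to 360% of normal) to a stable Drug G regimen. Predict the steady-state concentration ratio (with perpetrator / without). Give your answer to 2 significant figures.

The CYP2C9 pathway (49% of clearance) increases to 3.6× activity: 0.49 × 3.6 = 1.764.
CYP2C8 (32%) and the residual 19% are unaffected.
New clearance relative to baseline: 1.764 + 0.32 + 0.19 = 2.274.
Since steady-state concentration ∝ 1/CL, the ratio is 1 / 2.274 = 0.44.

0.44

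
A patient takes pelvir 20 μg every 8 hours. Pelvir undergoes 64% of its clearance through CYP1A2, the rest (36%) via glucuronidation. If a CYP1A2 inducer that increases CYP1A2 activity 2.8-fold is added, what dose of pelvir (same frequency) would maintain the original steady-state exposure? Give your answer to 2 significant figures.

The CYP1A2 pathway (64% of clearance) is boosted to 2.8× activity: 0.64 × 2.8 = 1.792.
The remaining 36% of clearance is unaffected.
CL_new/CL_old = 1.792 + 0.36 = 2.152.
Exposure is unchanged when dose changes in proportion to clearance. New dose = 20 μg × 2.152 = 43 μg.

43 μg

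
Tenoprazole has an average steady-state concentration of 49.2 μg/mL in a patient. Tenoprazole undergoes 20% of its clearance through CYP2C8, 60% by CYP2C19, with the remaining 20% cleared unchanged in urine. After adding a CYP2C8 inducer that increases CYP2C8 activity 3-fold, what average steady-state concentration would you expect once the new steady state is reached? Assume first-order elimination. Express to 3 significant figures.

35.1 μg/mL

The CYP2C8 pathway (20% of clearance) increases to 3× activity: 0.2 × 3 = 0.6.
CYP2C19 (60%) and the residual 20% are unaffected.
Relative clearance = 0.6 + 0.6 + 0.2 = 1.4.
Average steady-state concentration ∝ 1/CL, so new value = 49.2 / 1.4 = 35.1 μg/mL.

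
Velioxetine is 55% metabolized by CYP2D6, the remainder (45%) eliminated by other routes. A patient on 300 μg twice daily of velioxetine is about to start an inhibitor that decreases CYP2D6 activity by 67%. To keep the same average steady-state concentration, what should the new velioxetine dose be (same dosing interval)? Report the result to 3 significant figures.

CYP2D6: 0.55 × 0.33 = 0.1815
Other: 0.45 (unchanged)
New clearance relative to baseline: 0.1815 + 0.45 = 0.6315.
Exposure is unchanged when dose changes in proportion to clearance. New dose = 300 μg × 0.6315 = 189 μg.

189 μg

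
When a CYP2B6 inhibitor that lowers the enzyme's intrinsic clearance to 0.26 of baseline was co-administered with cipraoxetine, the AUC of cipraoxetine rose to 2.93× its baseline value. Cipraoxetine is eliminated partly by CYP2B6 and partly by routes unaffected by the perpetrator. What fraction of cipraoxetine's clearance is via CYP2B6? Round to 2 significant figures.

0.89

CL'/CL = 1 / 2.93 = 0.3413
0.26·fm + (1 − fm) = 0.3413
fm = (0.3413 − 1) / (0.26 − 1) = 0.89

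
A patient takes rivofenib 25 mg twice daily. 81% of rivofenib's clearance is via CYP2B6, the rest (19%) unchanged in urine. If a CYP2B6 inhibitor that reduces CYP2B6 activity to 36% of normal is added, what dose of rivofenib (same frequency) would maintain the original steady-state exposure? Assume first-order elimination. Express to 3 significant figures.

12.0 mg

The CYP2B6 pathway (81% of clearance) is reduced to 0.36× activity: 0.81 × 0.36 = 0.2916.
Non-CYP routes (19%) are unchanged.
Relative clearance = 0.2916 + 0.19 = 0.4816.
To maintain the same steady-state level, dose must scale with clearance: new dose = 25 × 0.4816 = 12.0 mg.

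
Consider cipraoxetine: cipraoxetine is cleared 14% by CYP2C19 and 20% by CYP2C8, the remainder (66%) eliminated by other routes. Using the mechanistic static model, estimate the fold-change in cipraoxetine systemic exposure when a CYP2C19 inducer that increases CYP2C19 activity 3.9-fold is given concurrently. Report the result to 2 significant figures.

The CYP2C19 pathway (14% of clearance) increases to 3.9× activity: 0.14 × 3.9 = 0.546.
CYP2C8 (20%) and the residual 66% are unaffected.
New clearance relative to baseline: 0.546 + 0.2 + 0.66 = 1.406.
Since systemic exposure ∝ 1/CL, the ratio is 1 / 1.406 = 0.71.

0.71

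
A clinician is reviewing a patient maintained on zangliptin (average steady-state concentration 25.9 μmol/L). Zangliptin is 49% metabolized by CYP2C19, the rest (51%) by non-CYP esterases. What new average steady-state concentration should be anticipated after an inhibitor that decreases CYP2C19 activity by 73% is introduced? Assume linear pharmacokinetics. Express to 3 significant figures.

CYP2C19: 0.49 × 0.27 = 0.1323
Other: 0.51 (unchanged)
CL_new/CL_old = 0.1323 + 0.51 = 0.6423.
New average steady-state concentration = baseline ÷ relative clearance = 25.9 / 0.6423 = 40.3 μmol/L.

40.3 μmol/L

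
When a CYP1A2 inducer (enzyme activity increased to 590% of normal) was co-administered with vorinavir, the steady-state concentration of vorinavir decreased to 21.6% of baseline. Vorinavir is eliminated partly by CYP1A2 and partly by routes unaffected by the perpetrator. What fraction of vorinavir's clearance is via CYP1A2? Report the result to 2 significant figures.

CL'/CL = 1 / 0.216 = 4.63
5.9·fm + (1 − fm) = 4.63
fm = (4.63 − 1) / (5.9 − 1) = 0.74

0.74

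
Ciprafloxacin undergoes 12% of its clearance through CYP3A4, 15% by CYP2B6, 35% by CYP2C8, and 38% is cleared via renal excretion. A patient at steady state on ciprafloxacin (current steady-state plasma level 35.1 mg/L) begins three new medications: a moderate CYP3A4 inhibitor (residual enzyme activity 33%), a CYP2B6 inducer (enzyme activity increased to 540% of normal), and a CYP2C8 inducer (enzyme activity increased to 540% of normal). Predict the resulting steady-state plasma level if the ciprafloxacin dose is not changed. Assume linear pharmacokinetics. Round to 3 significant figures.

The CYP3A4 pathway (12% of clearance) is reduced to 0.33× activity: 0.12 × 0.33 = 0.0396.
The CYP2B6 pathway (15% of clearance) is boosted to 5.4× activity: 0.15 × 5.4 = 0.81.
The CYP2C8 pathway (35% of clearance) is boosted to 5.4× activity: 0.35 × 5.4 = 1.89.
Non-CYP routes (38%) are unchanged.
Relative clearance = 0.0396 + 0.81 + 1.89 + 0.38 = 3.1196.
New steady-state plasma level = 35.1 / 3.1196 = 11.3 mg/L (concentration scales inversely with clearance).

11.3 mg/L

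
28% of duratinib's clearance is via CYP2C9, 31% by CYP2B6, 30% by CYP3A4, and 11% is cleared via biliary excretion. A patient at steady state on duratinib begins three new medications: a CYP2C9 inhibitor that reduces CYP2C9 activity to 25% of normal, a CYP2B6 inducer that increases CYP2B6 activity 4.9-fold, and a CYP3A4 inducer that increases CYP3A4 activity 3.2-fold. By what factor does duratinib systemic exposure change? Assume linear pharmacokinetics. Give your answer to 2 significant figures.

0.38

The CYP2C9 pathway (28% of clearance) is reduced to 0.25× activity: 0.28 × 0.25 = 0.07.
The CYP2B6 pathway (31% of clearance) is boosted to 4.9× activity: 0.31 × 4.9 = 1.519.
The CYP3A4 pathway (30% of clearance) rises to 3.2× activity: 0.3 × 3.2 = 0.96.
The remaining 11% of clearance is unaffected.
CL_new/CL_old = 0.07 + 1.519 + 0.96 + 0.11 = 2.659.
Systemic exposure ∝ 1/CL: fold-change = 1 / 2.659 = 0.38.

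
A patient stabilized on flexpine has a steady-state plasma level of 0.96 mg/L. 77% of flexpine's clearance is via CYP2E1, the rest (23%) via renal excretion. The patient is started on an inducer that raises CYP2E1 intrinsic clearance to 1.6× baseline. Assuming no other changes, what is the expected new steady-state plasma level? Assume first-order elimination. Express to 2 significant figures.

CYP2E1: 0.77 × 1.6 = 1.232
Other: 0.23 (unchanged)
CL_new/CL_old = 1.232 + 0.23 = 1.462.
With dosing unchanged, steady-state plasma level scales as 1/CL: 0.96 / 1.462 = 0.66 mg/L.

0.66 mg/L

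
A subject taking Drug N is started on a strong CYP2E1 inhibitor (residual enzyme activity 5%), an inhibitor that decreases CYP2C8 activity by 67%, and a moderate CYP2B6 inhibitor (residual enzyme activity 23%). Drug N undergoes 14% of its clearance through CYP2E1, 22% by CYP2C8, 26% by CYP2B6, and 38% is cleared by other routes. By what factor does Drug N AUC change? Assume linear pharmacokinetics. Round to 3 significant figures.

1.93

CYP2E1: 0.14 × 0.05 = 0.007
CYP2C8: 0.22 × 0.33 = 0.0726
CYP2B6: 0.26 × 0.23 = 0.0598
Other: 0.38 (unchanged)
Relative clearance = 0.007 + 0.0726 + 0.0598 + 0.38 = 0.5194.
Net AUC ratio = 1 / 0.5194 = 1.93.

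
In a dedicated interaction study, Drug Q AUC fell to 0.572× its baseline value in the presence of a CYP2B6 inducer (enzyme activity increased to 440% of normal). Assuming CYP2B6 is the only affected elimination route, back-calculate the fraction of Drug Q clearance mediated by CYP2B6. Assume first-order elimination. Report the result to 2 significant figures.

CL'/CL = 1 / 0.572 = 1.748
4.4·fm + (1 − fm) = 1.748
fm = (1.748 − 1) / (4.4 − 1) = 0.22

0.22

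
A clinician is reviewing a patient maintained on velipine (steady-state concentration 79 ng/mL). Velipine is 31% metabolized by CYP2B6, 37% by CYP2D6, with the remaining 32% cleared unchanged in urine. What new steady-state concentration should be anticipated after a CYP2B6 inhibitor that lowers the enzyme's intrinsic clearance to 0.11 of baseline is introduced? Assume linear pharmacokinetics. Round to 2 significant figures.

1.1 × 10² ng/mL

The CYP2B6 pathway (31% of clearance) is reduced to 0.11× activity: 0.31 × 0.11 = 0.0341.
CYP2D6 (37%) and the residual 32% are unaffected.
New clearance relative to baseline: 0.0341 + 0.37 + 0.32 = 0.7241.
With dosing unchanged, steady-state concentration scales as 1/CL: 79 / 0.7241 = 1.1 × 10² ng/mL.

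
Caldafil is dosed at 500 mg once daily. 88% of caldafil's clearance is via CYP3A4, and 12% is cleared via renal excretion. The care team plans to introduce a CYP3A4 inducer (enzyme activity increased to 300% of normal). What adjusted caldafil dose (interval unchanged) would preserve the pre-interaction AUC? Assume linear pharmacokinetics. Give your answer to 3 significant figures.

CYP3A4: 0.88 × 3 = 2.64
Other: 0.12 (unchanged)
Relative clearance = 2.64 + 0.12 = 2.76.
Css,avg = (dose rate)/CL, so holding Css fixed requires dose ∝ CL: 500 × 2.76 = 1.38 × 10³ mg.

1.38 × 10³ mg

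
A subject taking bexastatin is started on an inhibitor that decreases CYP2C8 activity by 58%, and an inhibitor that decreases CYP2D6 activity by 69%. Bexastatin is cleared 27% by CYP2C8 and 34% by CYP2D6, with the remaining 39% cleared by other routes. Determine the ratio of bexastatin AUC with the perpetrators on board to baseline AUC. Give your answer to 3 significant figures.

1.64

The CYP2C8 pathway (27% of clearance) drops to 0.42× activity: 0.27 × 0.42 = 0.1134.
The CYP2D6 pathway (34% of clearance) falls to 0.31× activity: 0.34 × 0.31 = 0.1054.
The remaining 39% of clearance is unaffected.
Relative clearance = 0.1134 + 0.1054 + 0.39 = 0.6088.
AUC ∝ 1/CL: fold-change = 1 / 0.6088 = 1.64.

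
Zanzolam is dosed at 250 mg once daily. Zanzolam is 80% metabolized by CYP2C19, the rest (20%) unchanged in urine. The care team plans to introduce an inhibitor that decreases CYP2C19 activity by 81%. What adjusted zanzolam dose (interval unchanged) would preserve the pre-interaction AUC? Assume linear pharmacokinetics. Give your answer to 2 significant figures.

CYP2C19: 0.8 × 0.19 = 0.152
Other: 0.2 (unchanged)
CL_new/CL_old = 0.152 + 0.2 = 0.352.
To maintain the same steady-state level, dose must scale with clearance: new dose = 250 × 0.352 = 88 mg.

88 mg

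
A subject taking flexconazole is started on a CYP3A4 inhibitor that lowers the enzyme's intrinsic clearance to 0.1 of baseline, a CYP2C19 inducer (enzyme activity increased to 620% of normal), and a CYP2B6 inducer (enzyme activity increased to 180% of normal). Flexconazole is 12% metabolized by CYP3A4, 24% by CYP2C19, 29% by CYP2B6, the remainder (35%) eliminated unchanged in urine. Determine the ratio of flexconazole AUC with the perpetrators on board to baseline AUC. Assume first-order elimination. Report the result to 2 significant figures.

0.42

CYP3A4: 0.12 × 0.1 = 0.012
CYP2C19: 0.24 × 6.2 = 1.488
CYP2B6: 0.29 × 1.8 = 0.522
Other: 0.35 (unchanged)
New clearance relative to baseline: 0.012 + 1.488 + 0.522 + 0.35 = 2.372.
Net AUC ratio = 1 / 2.372 = 0.42.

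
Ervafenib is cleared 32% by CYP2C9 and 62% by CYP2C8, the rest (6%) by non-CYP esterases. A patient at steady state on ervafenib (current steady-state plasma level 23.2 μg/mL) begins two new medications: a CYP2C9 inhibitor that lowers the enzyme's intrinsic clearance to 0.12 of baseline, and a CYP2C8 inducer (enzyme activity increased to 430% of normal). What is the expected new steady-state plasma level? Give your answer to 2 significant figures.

8.4 μg/mL

The CYP2C9 pathway (32% of clearance) drops to 0.12× activity: 0.32 × 0.12 = 0.0384.
The CYP2C8 pathway (62% of clearance) is boosted to 4.3× activity: 0.62 × 4.3 = 2.666.
The remaining 6% of clearance is unaffected.
New clearance relative to baseline: 0.0384 + 2.666 + 0.06 = 2.7644.
Steady-state plasma level ∝ 1/CL: new value = 23.2 / 2.7644 = 8.4 μg/mL.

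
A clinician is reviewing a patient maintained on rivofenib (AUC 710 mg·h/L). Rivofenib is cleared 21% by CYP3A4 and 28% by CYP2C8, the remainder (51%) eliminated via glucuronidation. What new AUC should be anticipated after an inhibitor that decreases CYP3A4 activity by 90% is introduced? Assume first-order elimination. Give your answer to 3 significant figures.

875 mg·h/L

The CYP3A4 pathway (21% of clearance) drops to 0.1× activity: 0.21 × 0.1 = 0.021.
CYP2C8 (28%) and the residual 51% are unaffected.
New clearance relative to baseline: 0.021 + 0.28 + 0.51 = 0.811.
New AUC = baseline ÷ relative clearance = 710 / 0.811 = 875 mg·h/L.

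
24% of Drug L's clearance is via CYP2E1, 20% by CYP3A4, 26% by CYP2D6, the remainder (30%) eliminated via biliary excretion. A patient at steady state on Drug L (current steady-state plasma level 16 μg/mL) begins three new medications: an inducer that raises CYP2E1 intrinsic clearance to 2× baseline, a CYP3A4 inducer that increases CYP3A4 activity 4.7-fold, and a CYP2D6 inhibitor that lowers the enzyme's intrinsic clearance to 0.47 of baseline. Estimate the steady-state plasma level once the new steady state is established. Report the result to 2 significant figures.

8.7 μg/mL

The CYP2E1 pathway (24% of clearance) rises to 2× activity: 0.24 × 2 = 0.48.
The CYP3A4 pathway (20% of clearance) is boosted to 4.7× activity: 0.2 × 4.7 = 0.94.
The CYP2D6 pathway (26% of clearance) drops to 0.47× activity: 0.26 × 0.47 = 0.1222.
Non-CYP routes (30%) are unchanged.
New clearance relative to baseline: 0.48 + 0.94 + 0.1222 + 0.3 = 1.8422.
Dividing the baseline by the relative clearance: 16 / 1.8422 = 8.7 μg/mL.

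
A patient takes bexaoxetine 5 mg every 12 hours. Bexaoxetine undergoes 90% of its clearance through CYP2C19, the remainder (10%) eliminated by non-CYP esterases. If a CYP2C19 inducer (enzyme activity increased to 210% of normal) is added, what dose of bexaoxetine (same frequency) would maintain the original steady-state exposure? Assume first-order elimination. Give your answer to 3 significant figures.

The CYP2C19 pathway (90% of clearance) is boosted to 2.1× activity: 0.9 × 2.1 = 1.89.
Non-CYP routes (10%) are unchanged.
Relative clearance = 1.89 + 0.1 = 1.99.
To maintain the same steady-state level, dose must scale with clearance: new dose = 5 × 1.99 = 9.95 mg.

9.95 mg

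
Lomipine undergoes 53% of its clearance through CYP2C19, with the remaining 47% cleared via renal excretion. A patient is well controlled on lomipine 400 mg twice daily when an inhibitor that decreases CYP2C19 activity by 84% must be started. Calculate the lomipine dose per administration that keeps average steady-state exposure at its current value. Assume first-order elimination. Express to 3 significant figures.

The CYP2C19 pathway (53% of clearance) falls to 0.16× activity: 0.53 × 0.16 = 0.0848.
The remaining 47% of clearance is unaffected.
Relative clearance = 0.0848 + 0.47 = 0.5548.
To maintain the same steady-state level, dose must scale with clearance: new dose = 400 × 0.5548 = 222 mg.

222 mg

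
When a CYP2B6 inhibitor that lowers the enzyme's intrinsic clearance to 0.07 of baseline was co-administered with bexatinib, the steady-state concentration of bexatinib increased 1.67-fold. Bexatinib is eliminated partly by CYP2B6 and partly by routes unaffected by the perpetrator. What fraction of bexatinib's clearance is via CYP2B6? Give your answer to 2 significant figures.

Call the CYP2B6 fraction fm. After the interaction, CL_new/CL_old = fm × 0.07 + (1 − fm).
Steady-state concentration ratio = 1 / (new CL fraction), so new CL fraction = 1 / 1.67 = 0.5988.
fm × 0.07 + 1 − fm = 0.5988  ⇒  fm × (0.07 − 1) = −0.4012  ⇒  fm = 0.43.

0.43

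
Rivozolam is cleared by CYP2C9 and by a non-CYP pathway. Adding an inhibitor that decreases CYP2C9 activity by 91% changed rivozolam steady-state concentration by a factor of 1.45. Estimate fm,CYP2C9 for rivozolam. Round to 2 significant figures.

0.34

Call the CYP2C9 fraction fm. After the interaction, CL_new/CL_old = fm × 0.09 + (1 − fm).
Steady-state concentration ratio = 1 / (new CL fraction), so new CL fraction = 1 / 1.45 = 0.6897.
fm × 0.09 + 1 − fm = 0.6897  ⇒  fm × (0.09 − 1) = −0.3103  ⇒  fm = 0.34.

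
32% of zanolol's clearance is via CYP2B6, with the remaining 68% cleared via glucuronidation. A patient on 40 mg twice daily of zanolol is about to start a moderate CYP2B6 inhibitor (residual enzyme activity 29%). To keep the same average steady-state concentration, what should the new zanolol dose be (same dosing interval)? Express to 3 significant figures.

The CYP2B6 pathway (32% of clearance) drops to 0.29× activity: 0.32 × 0.29 = 0.0928.
Non-CYP routes (68%) are unchanged.
New clearance relative to baseline: 0.0928 + 0.68 = 0.7728.
Exposure is unchanged when dose changes in proportion to clearance. New dose = 40 mg × 0.7728 = 30.9 mg.

30.9 mg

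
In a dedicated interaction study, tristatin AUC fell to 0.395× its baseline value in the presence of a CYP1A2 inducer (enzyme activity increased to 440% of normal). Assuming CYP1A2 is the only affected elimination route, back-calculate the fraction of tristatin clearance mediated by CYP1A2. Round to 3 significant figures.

0.450

CL'/CL = 1 / 0.395 = 2.532
4.4·fm + (1 − fm) = 2.532
fm = (2.532 − 1) / (4.4 − 1) = 0.450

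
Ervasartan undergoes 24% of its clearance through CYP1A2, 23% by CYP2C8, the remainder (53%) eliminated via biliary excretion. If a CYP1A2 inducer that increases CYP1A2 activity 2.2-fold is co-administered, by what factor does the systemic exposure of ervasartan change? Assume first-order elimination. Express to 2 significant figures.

CYP1A2: 0.24 × 2.2 = 0.528
CYP2C8: 0.23 (unchanged)
Other: 0.53 (unchanged)
New clearance relative to baseline: 0.528 + 0.23 + 0.53 = 1.288.
Since systemic exposure ∝ 1/CL, the ratio is 1 / 1.288 = 0.78.

0.78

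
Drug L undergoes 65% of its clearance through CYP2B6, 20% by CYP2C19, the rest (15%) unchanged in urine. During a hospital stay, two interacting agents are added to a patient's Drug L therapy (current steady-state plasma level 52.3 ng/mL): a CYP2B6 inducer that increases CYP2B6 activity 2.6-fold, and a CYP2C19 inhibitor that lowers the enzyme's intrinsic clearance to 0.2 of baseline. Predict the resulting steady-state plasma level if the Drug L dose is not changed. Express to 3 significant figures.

The CYP2B6 pathway (65% of clearance) is boosted to 2.6× activity: 0.65 × 2.6 = 1.69.
The CYP2C19 pathway (20% of clearance) falls to 0.2× activity: 0.2 × 0.2 = 0.04.
Non-CYP routes (15%) are unchanged.
New clearance relative to baseline: 1.69 + 0.04 + 0.15 = 1.88.
New steady-state plasma level = 52.3 / 1.88 = 27.8 ng/mL (concentration scales inversely with clearance).

27.8 ng/mL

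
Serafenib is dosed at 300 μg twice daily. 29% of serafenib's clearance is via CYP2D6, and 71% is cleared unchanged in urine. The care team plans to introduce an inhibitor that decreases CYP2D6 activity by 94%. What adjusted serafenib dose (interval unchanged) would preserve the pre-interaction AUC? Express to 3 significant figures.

CYP2D6: 0.29 × 0.06 = 0.0174
Other: 0.71 (unchanged)
CL_new/CL_old = 0.0174 + 0.71 = 0.7274.
Css,avg = (dose rate)/CL, so holding Css fixed requires dose ∝ CL: 300 × 0.7274 = 218 μg.

218 μg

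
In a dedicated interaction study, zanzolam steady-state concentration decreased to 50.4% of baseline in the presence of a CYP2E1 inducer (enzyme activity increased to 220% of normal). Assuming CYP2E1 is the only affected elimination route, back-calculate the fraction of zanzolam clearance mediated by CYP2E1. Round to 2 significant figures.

0.82

CL'/CL = 1 / 0.504 = 1.984
2.2·fm + (1 − fm) = 1.984
fm = (1.984 − 1) / (2.2 − 1) = 0.82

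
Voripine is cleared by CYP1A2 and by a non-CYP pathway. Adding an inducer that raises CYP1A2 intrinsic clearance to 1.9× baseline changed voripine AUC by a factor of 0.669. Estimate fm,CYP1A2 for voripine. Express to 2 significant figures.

0.55

Let fm be the CYP1A2 fraction. New clearance relative to baseline = fm × 1.9 + (1 − fm).
AUC ratio = 1 / (new CL fraction), so new CL fraction = 1 / 0.669 = 1.495.
fm × 1.9 + 1 − fm = 1.495  ⇒  fm × (1.9 − 1) = 0.4948  ⇒  fm = 0.55.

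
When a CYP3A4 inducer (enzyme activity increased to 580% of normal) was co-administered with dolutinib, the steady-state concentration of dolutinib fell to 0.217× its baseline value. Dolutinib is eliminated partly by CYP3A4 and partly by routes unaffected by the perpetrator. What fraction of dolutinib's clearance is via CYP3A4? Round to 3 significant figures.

Let x = fm,CYP3A4. Because steady-state concentration ∝ 1/CL, relative clearance rose to 1/0.217 = 4.608.
Setting x·5.8 + (1 − x) = 4.608 and solving: x = (4.608 − 1)/(5.8 − 1) = 0.752.

0.752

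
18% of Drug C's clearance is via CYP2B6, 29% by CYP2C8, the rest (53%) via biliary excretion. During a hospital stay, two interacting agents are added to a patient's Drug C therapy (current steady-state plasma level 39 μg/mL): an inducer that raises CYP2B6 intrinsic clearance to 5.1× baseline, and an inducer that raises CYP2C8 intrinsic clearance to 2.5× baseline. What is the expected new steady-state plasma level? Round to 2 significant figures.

18 μg/mL

CYP2B6: 0.18 × 5.1 = 0.918
CYP2C8: 0.29 × 2.5 = 0.725
Other: 0.53 (unchanged)
Relative clearance = 0.918 + 0.725 + 0.53 = 2.173.
New steady-state plasma level = 39 / 2.173 = 18 μg/mL (concentration scales inversely with clearance).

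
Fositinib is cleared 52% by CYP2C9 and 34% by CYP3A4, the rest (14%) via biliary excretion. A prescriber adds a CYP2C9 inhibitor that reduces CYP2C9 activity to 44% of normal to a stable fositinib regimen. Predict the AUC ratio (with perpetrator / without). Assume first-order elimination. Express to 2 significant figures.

1.4

CYP2C9: 0.52 × 0.44 = 0.2288
CYP3A4: 0.34 (unchanged)
Other: 0.14 (unchanged)
CL_new/CL_old = 0.2288 + 0.34 + 0.14 = 0.7088.
Since AUC ∝ 1/CL, the ratio is 1 / 0.7088 = 1.4.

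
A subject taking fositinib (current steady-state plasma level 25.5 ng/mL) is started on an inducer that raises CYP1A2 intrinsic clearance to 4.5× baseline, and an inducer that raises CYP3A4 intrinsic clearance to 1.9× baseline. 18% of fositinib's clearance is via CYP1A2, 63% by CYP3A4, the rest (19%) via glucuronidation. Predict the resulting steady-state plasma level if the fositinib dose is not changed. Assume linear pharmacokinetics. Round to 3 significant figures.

CYP1A2: 0.18 × 4.5 = 0.81
CYP3A4: 0.63 × 1.9 = 1.197
Other: 0.19 (unchanged)
Relative clearance = 0.81 + 1.197 + 0.19 = 2.197.
New steady-state plasma level = 25.5 / 2.197 = 11.6 ng/mL (concentration scales inversely with clearance).

11.6 ng/mL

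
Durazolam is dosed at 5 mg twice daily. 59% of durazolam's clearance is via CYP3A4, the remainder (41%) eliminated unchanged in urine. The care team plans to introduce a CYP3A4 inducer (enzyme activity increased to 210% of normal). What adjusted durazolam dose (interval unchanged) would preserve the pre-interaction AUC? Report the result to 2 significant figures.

8.2 mg

The CYP3A4 pathway (59% of clearance) rises to 2.1× activity: 0.59 × 2.1 = 1.239.
Non-CYP routes (41%) are unchanged.
CL_new/CL_old = 1.239 + 0.41 = 1.649.
Exposure is unchanged when dose changes in proportion to clearance. New dose = 5 mg × 1.649 = 8.2 mg.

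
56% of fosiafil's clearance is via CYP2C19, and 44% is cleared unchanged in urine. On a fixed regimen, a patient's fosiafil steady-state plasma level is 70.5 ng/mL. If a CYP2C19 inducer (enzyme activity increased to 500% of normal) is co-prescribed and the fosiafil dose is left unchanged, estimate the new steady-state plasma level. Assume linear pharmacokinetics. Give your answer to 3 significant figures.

The CYP2C19 pathway (56% of clearance) rises to 5× activity: 0.56 × 5 = 2.8.
The remaining 44% of clearance is unaffected.
CL_new/CL_old = 2.8 + 0.44 = 3.24.
Steady-state plasma level ∝ 1/CL, so new value = 70.5 / 3.24 = 21.8 ng/mL.

21.8 ng/mL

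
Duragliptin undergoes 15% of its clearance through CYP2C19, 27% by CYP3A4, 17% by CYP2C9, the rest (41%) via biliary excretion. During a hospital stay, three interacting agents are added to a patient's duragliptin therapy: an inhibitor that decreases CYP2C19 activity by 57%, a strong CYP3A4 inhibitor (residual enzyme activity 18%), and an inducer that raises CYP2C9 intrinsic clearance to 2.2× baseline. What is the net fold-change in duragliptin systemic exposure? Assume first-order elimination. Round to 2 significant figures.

The CYP2C19 pathway (15% of clearance) drops to 0.43× activity: 0.15 × 0.43 = 0.0645.
The CYP3A4 pathway (27% of clearance) drops to 0.18× activity: 0.27 × 0.18 = 0.0486.
The CYP2C9 pathway (17% of clearance) increases to 2.2× activity: 0.17 × 2.2 = 0.374.
Non-CYP routes (41%) are unchanged.
New clearance relative to baseline: 0.0645 + 0.0486 + 0.374 + 0.41 = 0.8971.
Because systemic exposure varies inversely with clearance, the combined effect is 1 / 0.8971 = 1.1.

1.1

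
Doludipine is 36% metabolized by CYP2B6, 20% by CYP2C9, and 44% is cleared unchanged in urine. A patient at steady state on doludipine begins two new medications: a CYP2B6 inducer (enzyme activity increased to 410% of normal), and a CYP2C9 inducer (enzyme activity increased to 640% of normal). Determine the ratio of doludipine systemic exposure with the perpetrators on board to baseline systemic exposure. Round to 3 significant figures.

0.313

CYP2B6: 0.36 × 4.1 = 1.476
CYP2C9: 0.2 × 6.4 = 1.28
Other: 0.44 (unchanged)
CL_new/CL_old = 1.476 + 1.28 + 0.44 = 3.196.
Because systemic exposure varies inversely with clearance, the combined effect is 1 / 3.196 = 0.313.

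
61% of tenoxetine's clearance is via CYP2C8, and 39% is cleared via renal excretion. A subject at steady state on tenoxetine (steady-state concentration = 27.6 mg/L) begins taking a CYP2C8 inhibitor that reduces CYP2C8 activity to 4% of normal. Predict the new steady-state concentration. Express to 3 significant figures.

The CYP2C8 pathway (61% of clearance) drops to 0.04× activity: 0.61 × 0.04 = 0.0244.
The remaining 39% of clearance is unaffected.
Relative clearance = 0.0244 + 0.39 = 0.4144.
With dosing unchanged, steady-state concentration scales as 1/CL: 27.6 / 0.4144 = 66.6 mg/L.

66.6 mg/L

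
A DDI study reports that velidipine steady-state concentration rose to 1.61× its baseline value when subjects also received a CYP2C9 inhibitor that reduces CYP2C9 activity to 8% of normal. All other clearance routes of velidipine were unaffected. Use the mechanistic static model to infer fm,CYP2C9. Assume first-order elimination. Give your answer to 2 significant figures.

Call the CYP2C9 fraction fm. After the interaction, CL_new/CL_old = fm × 0.08 + (1 − fm).
Steady-state concentration ratio = 1 / (new CL fraction), so new CL fraction = 1 / 1.61 = 0.6211.
fm × 0.08 + 1 − fm = 0.6211  ⇒  fm × (0.08 − 1) = −0.3789  ⇒  fm = 0.41.

0.41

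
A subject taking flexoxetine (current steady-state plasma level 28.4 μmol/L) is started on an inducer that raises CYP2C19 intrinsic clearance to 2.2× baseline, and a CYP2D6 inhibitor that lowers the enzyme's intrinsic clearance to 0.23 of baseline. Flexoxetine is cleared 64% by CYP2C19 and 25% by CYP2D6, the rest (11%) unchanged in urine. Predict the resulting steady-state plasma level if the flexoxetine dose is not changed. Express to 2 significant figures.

18 μmol/L

CYP2C19: 0.64 × 2.2 = 1.408
CYP2D6: 0.25 × 0.23 = 0.0575
Other: 0.11 (unchanged)
Relative clearance = 1.408 + 0.0575 + 0.11 = 1.5755.
Dividing the baseline by the relative clearance: 28.4 / 1.5755 = 18 μmol/L.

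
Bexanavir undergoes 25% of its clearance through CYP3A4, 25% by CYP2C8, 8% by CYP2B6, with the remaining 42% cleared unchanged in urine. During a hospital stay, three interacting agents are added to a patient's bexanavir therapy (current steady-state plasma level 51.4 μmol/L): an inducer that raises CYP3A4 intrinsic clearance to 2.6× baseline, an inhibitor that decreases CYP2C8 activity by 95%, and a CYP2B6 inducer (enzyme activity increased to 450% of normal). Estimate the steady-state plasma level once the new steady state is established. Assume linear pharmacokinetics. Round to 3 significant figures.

35.6 μmol/L

The CYP3A4 pathway (25% of clearance) is boosted to 2.6× activity: 0.25 × 2.6 = 0.65.
The CYP2C8 pathway (25% of clearance) falls to 0.05× activity: 0.25 × 0.05 = 0.0125.
The CYP2B6 pathway (8% of clearance) increases to 4.5× activity: 0.08 × 4.5 = 0.36.
Non-CYP routes (42%) are unchanged.
CL_new/CL_old = 0.65 + 0.0125 + 0.36 + 0.42 = 1.4425.
Steady-state plasma level ∝ 1/CL: new value = 51.4 / 1.4425 = 35.6 μmol/L.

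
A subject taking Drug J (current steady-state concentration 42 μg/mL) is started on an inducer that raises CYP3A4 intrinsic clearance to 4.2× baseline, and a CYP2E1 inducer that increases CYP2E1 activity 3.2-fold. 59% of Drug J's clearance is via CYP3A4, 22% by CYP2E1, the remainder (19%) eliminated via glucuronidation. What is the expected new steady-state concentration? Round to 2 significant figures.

CYP3A4: 0.59 × 4.2 = 2.478
CYP2E1: 0.22 × 3.2 = 0.704
Other: 0.19 (unchanged)
Relative clearance = 2.478 + 0.704 + 0.19 = 3.372.
Steady-state concentration ∝ 1/CL: new value = 42 / 3.372 = 12 μg/mL.

12 μg/mL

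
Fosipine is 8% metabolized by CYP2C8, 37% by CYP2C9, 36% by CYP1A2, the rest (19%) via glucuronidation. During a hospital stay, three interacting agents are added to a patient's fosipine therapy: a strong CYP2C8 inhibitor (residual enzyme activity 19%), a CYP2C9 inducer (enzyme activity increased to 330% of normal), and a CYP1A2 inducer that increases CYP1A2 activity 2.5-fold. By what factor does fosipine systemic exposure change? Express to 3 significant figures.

The CYP2C8 pathway (8% of clearance) falls to 0.19× activity: 0.08 × 0.19 = 0.0152.
The CYP2C9 pathway (37% of clearance) is boosted to 3.3× activity: 0.37 × 3.3 = 1.221.
The CYP1A2 pathway (36% of clearance) increases to 2.5× activity: 0.36 × 2.5 = 0.9.
The remaining 19% of clearance is unaffected.
New clearance relative to baseline: 0.0152 + 1.221 + 0.9 + 0.19 = 2.3262.
Systemic exposure ∝ 1/CL: fold-change = 1 / 2.3262 = 0.430.

0.430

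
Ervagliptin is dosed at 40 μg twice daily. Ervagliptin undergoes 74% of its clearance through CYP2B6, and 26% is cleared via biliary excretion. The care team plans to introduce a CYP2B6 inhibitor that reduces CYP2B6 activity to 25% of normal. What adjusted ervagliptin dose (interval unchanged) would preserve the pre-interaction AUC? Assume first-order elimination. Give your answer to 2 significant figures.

The CYP2B6 pathway (74% of clearance) drops to 0.25× activity: 0.74 × 0.25 = 0.185.
Non-CYP routes (26%) are unchanged.
New clearance relative to baseline: 0.185 + 0.26 = 0.445.
Css,avg = (dose rate)/CL, so holding Css fixed requires dose ∝ CL: 40 × 0.445 = 18 μg.

18 μg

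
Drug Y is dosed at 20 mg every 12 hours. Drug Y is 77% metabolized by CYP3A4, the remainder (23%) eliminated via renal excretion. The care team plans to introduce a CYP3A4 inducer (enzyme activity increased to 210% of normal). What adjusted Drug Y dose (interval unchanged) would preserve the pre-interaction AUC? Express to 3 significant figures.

36.9 mg

The CYP3A4 pathway (77% of clearance) rises to 2.1× activity: 0.77 × 2.1 = 1.617.
The remaining 23% of clearance is unaffected.
New clearance relative to baseline: 1.617 + 0.23 = 1.847.
Css,avg = (dose rate)/CL, so holding Css fixed requires dose ∝ CL: 20 × 1.847 = 36.9 mg.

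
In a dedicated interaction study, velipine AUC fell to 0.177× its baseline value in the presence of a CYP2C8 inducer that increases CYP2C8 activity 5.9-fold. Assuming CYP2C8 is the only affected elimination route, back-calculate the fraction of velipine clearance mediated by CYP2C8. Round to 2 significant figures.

CL'/CL = 1 / 0.177 = 5.65
5.9·fm + (1 − fm) = 5.65
fm = (5.65 − 1) / (5.9 − 1) = 0.95

0.95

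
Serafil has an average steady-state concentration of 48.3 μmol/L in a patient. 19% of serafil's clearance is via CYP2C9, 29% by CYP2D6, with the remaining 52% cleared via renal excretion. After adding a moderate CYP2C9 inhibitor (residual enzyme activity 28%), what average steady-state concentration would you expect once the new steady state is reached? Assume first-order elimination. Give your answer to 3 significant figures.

CYP2C9: 0.19 × 0.28 = 0.0532
CYP2D6: 0.29 (unchanged)
Other: 0.52 (unchanged)
CL_new/CL_old = 0.0532 + 0.29 + 0.52 = 0.8632.
With dosing unchanged, average steady-state concentration scales as 1/CL: 48.3 / 0.8632 = 56.0 μmol/L.

56.0 μmol/L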